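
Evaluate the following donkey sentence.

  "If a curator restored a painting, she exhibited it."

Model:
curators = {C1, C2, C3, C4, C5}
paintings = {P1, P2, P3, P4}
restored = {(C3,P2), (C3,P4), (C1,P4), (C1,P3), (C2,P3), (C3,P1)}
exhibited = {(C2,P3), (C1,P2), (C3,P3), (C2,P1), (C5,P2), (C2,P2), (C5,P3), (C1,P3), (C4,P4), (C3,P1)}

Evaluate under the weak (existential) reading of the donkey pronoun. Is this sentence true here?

"it" takes "a painting" as antecedent — a donkey pronoun bound across the clause boundary.
Weak reading: every curator c with some restored-painting has at least one restored-painting p such that exhibited(c,p).
Per curator: C1:✓  C2:✓  C3:✓
Every curator in the restrictor has a witness.

True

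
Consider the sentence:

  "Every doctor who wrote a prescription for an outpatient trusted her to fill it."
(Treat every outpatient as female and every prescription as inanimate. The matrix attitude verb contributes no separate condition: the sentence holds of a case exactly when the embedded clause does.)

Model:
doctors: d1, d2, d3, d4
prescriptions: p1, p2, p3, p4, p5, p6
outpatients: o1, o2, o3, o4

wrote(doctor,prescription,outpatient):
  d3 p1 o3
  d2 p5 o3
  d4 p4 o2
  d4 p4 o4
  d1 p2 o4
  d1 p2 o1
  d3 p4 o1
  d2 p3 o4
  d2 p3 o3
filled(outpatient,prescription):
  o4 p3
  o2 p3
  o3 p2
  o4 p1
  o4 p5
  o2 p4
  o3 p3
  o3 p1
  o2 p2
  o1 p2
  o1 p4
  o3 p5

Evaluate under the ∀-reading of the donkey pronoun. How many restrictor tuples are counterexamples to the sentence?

2

"her" takes "an outpatient" as antecedent and "it" takes "a prescription"; both are donkey pronouns co-varying with the restrictor.
Strong reading: for every (d,p,o) with wrote(d,p,o), filled(o,p).
Restrictor triples: (d1,p2,o1)→filled(o1,p2) ✓  (d1,p2,o4)→filled(o4,p2) ✗  (d2,p3,o3)→filled(o3,p3) ✓  (d2,p3,o4)→filled(o4,p3) ✓  (d2,p5,o3)→filled(o3,p5) ✓  (d3,p1,o3)→filled(o3,p1) ✓  (d3,p4,o1)→filled(o1,p4) ✓  (d4,p4,o2)→filled(o2,p4) ✓  (d4,p4,o4)→filled(o4,p4) ✗
Counterexamples (restrictor triples failing the scope): 2.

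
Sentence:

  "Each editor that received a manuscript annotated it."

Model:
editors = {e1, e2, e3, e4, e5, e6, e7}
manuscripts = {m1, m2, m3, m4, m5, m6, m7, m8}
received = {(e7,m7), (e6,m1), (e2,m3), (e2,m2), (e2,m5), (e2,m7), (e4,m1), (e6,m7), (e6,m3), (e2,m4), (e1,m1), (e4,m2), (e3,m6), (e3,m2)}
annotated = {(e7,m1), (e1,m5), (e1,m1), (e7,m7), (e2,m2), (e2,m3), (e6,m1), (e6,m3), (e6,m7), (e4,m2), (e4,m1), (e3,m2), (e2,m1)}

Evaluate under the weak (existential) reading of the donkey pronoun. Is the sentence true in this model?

"it" takes "a manuscript" as antecedent — a donkey pronoun bound across the clause boundary.
Weak reading: every editor e with some received-manuscript has at least one received-manuscript m such that annotated(e,m).
Per editor: e1:✓  e2:✓  e3:✓  e4:✓  e6:✓  e7:✓
Every editor in the restrictor has a witness.

True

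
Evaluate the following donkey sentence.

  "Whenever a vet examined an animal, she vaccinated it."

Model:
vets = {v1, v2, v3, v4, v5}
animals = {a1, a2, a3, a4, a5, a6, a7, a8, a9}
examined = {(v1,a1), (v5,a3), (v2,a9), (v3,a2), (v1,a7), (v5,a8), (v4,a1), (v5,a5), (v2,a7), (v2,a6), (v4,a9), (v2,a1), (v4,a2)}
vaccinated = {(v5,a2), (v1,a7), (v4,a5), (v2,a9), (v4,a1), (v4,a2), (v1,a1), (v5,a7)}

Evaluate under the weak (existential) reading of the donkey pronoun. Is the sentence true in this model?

False

"it" takes "an animal" as antecedent — a donkey pronoun bound across the clause boundary.
Weak reading: every vet v with some examined-animal has at least one examined-animal a such that vaccinated(v,a).
Per vet: v1:✓  v2:✓  v3:✗  v4:✓  v5:✗
v3 has no witness among its examined-animals.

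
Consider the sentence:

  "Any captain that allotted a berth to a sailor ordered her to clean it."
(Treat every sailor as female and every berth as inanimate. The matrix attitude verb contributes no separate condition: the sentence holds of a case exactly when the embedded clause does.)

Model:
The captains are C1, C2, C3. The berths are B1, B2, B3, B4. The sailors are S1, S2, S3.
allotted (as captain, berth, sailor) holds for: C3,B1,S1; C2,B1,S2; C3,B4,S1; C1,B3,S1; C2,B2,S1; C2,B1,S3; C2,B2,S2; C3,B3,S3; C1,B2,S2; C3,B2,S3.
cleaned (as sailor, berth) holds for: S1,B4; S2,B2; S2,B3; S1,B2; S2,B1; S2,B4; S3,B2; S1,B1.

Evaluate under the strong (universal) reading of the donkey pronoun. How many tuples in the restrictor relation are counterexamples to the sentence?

3

"her" takes "a sailor" as antecedent and "it" takes "a berth"; both are donkey pronouns co-varying with the restrictor.
Strong reading: for every (c,b,s) with allotted(c,b,s), cleaned(s,b).
Restrictor triples: (C1,B2,S2)→cleaned(S2,B2) ✓  (C1,B3,S1)→cleaned(S1,B3) ✗  (C2,B1,S2)→cleaned(S2,B1) ✓  (C2,B1,S3)→cleaned(S3,B1) ✗  (C2,B2,S1)→cleaned(S1,B2) ✓  (C2,B2,S2)→cleaned(S2,B2) ✓  (C3,B1,S1)→cleaned(S1,B1) ✓  (C3,B2,S3)→cleaned(S3,B2) ✓  (C3,B3,S3)→cleaned(S3,B3) ✗  (C3,B4,S1)→cleaned(S1,B4) ✓
Counterexamples (restrictor triples failing the scope): 3.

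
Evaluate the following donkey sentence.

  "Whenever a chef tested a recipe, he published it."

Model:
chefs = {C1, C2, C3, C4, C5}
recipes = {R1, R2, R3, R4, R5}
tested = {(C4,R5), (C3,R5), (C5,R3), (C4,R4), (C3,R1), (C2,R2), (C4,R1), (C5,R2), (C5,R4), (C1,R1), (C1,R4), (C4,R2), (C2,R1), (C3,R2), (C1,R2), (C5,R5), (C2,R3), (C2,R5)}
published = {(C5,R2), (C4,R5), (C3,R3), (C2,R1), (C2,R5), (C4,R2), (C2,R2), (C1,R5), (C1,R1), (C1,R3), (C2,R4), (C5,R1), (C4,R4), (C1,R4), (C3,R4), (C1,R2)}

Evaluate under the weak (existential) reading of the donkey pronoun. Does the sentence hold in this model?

"it" takes "a recipe" as antecedent — a donkey pronoun bound across the clause boundary.
Weak reading: every chef c with some tested-recipe has at least one tested-recipe r such that published(c,r).
Per chef: C1:✓  C2:✓  C3:✗  C4:✓  C5:✓
C3 has no witness among its tested-recipes.

False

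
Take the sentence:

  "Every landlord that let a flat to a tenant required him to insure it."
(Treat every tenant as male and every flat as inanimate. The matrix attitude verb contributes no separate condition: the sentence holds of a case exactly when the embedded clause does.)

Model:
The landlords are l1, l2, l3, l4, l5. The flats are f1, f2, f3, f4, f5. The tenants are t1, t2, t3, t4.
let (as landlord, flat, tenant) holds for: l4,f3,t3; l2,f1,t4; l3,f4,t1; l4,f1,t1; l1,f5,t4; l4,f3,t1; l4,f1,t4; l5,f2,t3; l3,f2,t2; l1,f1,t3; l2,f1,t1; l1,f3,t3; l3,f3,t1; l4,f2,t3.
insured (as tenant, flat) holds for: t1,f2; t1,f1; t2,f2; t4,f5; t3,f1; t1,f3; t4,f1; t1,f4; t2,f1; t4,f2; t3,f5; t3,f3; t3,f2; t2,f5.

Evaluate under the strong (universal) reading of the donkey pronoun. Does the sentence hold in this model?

True

"him" takes "a tenant" as antecedent and "it" takes "a flat"; both are donkey pronouns co-varying with the restrictor.
Strong reading: for every (l,f,t) with let(l,f,t), insured(t,f).
Restrictor triples: (l1,f1,t3)→insured(t3,f1) ✓  (l1,f3,t3)→insured(t3,f3) ✓  (l1,f5,t4)→insured(t4,f5) ✓  (l2,f1,t1)→insured(t1,f1) ✓  (l2,f1,t4)→insured(t4,f1) ✓  (l3,f2,t2)→insured(t2,f2) ✓  (l3,f3,t1)→insured(t1,f3) ✓  (l3,f4,t1)→insured(t1,f4) ✓  (l4,f1,t1)→insured(t1,f1) ✓  (l4,f1,t4)→insured(t4,f1) ✓  (l4,f2,t3)→insured(t3,f2) ✓  (l4,f3,t1)→insured(t1,f3) ✓  (l4,f3,t3)→insured(t3,f3) ✓  (l5,f2,t3)→insured(t3,f2) ✓
Every restrictor triple satisfies the scope.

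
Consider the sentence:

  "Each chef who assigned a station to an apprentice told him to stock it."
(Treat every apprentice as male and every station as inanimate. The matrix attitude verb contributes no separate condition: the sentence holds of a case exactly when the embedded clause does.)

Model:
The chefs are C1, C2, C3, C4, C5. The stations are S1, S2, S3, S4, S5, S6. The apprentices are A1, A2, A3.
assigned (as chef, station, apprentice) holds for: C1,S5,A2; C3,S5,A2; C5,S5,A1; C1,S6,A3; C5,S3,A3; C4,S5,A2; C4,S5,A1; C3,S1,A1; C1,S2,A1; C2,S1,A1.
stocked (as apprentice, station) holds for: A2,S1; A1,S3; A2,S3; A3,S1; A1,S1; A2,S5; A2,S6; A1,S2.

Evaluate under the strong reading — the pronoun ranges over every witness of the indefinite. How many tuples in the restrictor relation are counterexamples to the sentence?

4

"him" takes "an apprentice" as antecedent and "it" takes "a station"; both are donkey pronouns co-varying with the restrictor.
Strong reading: for every (c,s,a) with assigned(c,s,a), stocked(a,s).
Restrictor triples: (C1,S2,A1)→stocked(A1,S2) ✓  (C1,S5,A2)→stocked(A2,S5) ✓  (C1,S6,A3)→stocked(A3,S6) ✗  (C2,S1,A1)→stocked(A1,S1) ✓  (C3,S1,A1)→stocked(A1,S1) ✓  (C3,S5,A2)→stocked(A2,S5) ✓  (C4,S5,A1)→stocked(A1,S5) ✗  (C4,S5,A2)→stocked(A2,S5) ✓  (C5,S3,A3)→stocked(A3,S3) ✗  (C5,S5,A1)→stocked(A1,S5) ✗
Counterexamples (restrictor triples failing the scope): 4.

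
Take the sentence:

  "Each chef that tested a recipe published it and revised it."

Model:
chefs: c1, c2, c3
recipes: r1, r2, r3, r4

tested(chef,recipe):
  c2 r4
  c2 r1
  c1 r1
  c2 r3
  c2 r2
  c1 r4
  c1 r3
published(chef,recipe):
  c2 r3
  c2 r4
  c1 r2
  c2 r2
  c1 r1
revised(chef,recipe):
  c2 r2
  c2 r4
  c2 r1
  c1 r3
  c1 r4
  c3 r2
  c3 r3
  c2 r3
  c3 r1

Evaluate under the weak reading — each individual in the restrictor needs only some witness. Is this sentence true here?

"it" takes "a recipe" as antecedent — a donkey pronoun bound across the clause boundary.
Weak reading: every chef c with some tested-recipe has at least one tested-recipe r such that published(c,r) ∧ revised(c,r).
Per chef: c1:✗  c2:✓
c1 has no witness among its tested-recipes.

False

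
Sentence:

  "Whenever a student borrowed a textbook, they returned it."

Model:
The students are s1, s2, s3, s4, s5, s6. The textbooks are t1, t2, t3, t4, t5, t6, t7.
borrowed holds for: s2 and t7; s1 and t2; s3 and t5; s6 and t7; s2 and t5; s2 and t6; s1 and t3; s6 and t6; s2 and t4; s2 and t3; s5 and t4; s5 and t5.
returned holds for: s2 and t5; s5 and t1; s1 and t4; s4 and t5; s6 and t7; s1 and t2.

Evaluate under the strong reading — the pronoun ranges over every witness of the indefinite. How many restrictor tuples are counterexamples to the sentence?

9

"it" takes "a textbook" as antecedent — a donkey pronoun bound across the clause boundary.
Strong reading: for every (s,t) with borrowed(s,t), returned(s,t).
Restrictor pairs: (s1,t2) ✓  (s1,t3) ✗  (s2,t3) ✗  (s2,t4) ✗  (s2,t5) ✓  (s2,t6) ✗  (s2,t7) ✗  (s3,t5) ✗  (s5,t4) ✗  (s5,t5) ✗  (s6,t6) ✗  (s6,t7) ✓
Counterexamples (restrictor pairs failing the scope): 9.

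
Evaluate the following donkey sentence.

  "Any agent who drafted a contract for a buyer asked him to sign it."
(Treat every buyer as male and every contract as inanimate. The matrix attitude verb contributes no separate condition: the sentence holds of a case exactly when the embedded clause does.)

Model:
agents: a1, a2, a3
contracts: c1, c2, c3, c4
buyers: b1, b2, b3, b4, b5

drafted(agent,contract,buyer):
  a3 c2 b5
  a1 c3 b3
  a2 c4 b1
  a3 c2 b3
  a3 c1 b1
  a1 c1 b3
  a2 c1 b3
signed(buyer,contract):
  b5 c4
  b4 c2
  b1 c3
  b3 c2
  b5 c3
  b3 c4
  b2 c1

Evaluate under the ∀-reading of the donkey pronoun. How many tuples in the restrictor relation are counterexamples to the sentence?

6

"him" takes "a buyer" as antecedent and "it" takes "a contract"; both are donkey pronouns co-varying with the restrictor.
Strong reading: for every (a,c,b) with drafted(a,c,b), signed(b,c).
Restrictor triples: (a1,c1,b3)→signed(b3,c1) ✗  (a1,c3,b3)→signed(b3,c3) ✗  (a2,c1,b3)→signed(b3,c1) ✗  (a2,c4,b1)→signed(b1,c4) ✗  (a3,c1,b1)→signed(b1,c1) ✗  (a3,c2,b3)→signed(b3,c2) ✓  (a3,c2,b5)→signed(b5,c2) ✗
Counterexamples (restrictor triples failing the scope): 6.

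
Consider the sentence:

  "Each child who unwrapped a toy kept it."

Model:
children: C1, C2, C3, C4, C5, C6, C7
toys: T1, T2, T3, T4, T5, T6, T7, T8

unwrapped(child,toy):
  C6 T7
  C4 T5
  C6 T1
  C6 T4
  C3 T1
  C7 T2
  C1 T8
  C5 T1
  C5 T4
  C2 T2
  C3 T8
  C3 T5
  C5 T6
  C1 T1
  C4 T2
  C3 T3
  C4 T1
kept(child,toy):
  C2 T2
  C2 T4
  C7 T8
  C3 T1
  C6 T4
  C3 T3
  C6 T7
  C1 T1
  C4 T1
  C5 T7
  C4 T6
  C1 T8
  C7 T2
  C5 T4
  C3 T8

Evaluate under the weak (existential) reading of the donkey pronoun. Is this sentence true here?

True

"it" takes "a toy" as antecedent — a donkey pronoun bound across the clause boundary.
Weak reading: every child c with some unwrapped-toy has at least one unwrapped-toy t such that kept(c,t).
Per child: C1:✓  C2:✓  C3:✓  C4:✓  C5:✓  C6:✓  C7:✓
Every child in the restrictor has a witness.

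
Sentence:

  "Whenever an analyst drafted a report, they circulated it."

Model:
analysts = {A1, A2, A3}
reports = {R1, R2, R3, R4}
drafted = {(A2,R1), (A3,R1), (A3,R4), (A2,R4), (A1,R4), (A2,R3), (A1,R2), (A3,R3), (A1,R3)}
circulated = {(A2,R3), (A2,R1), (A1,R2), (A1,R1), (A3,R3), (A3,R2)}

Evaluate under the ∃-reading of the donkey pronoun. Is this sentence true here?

"it" takes "a report" as antecedent — a donkey pronoun bound across the clause boundary.
Weak reading: every analyst a with some drafted-report has at least one drafted-report r such that circulated(a,r).
Per analyst: A1:✓  A2:✓  A3:✓
Every analyst in the restrictor has a witness.

True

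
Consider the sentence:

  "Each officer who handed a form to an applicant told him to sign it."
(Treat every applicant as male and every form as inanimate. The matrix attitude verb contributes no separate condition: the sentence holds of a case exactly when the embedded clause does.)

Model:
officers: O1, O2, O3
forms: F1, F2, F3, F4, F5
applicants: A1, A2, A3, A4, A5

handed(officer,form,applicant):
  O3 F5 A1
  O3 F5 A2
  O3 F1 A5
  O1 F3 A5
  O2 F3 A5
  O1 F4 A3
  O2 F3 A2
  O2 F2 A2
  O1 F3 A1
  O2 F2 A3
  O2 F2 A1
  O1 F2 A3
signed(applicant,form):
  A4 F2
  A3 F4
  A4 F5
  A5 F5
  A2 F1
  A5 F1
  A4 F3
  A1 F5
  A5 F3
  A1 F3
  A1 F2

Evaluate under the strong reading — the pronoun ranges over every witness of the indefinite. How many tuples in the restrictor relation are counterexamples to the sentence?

"him" takes "an applicant" as antecedent and "it" takes "a form"; both are donkey pronouns co-varying with the restrictor.
Strong reading: for every (o,f,a) with handed(o,f,a), signed(a,f).
Restrictor triples: (O1,F2,A3)→signed(A3,F2) ✗  (O1,F3,A1)→signed(A1,F3) ✓  (O1,F3,A5)→signed(A5,F3) ✓  (O1,F4,A3)→signed(A3,F4) ✓  (O2,F2,A1)→signed(A1,F2) ✓  (O2,F2,A2)→signed(A2,F2) ✗  (O2,F2,A3)→signed(A3,F2) ✗  (O2,F3,A2)→signed(A2,F3) ✗  (O2,F3,A5)→signed(A5,F3) ✓  (O3,F1,A5)→signed(A5,F1) ✓  (O3,F5,A1)→signed(A1,F5) ✓  (O3,F5,A2)→signed(A2,F5) ✗
Counterexamples (restrictor triples failing the scope): 5.

5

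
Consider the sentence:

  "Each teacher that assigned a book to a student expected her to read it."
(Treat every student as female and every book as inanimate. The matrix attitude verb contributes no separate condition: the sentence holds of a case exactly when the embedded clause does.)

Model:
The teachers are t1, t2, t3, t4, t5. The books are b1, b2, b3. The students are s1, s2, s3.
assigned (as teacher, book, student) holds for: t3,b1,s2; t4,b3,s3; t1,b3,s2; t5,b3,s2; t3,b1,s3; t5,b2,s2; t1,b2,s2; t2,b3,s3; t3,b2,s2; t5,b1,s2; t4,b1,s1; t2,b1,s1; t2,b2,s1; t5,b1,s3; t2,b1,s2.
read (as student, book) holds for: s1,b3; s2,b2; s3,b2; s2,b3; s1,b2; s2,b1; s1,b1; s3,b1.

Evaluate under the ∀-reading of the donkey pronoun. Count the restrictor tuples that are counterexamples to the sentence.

"her" takes "a student" as antecedent and "it" takes "a book"; both are donkey pronouns co-varying with the restrictor.
Strong reading: for every (t,b,s) with assigned(t,b,s), read(s,b).
Restrictor triples: (t1,b2,s2)→read(s2,b2) ✓  (t1,b3,s2)→read(s2,b3) ✓  (t2,b1,s1)→read(s1,b1) ✓  (t2,b1,s2)→read(s2,b1) ✓  (t2,b2,s1)→read(s1,b2) ✓  (t2,b3,s3)→read(s3,b3) ✗  (t3,b1,s2)→read(s2,b1) ✓  (t3,b1,s3)→read(s3,b1) ✓  (t3,b2,s2)→read(s2,b2) ✓  (t4,b1,s1)→read(s1,b1) ✓  (t4,b3,s3)→read(s3,b3) ✗  (t5,b1,s2)→read(s2,b1) ✓  (t5,b1,s3)→read(s3,b1) ✓  (t5,b2,s2)→read(s2,b2) ✓  (t5,b3,s2)→read(s2,b3) ✓
Counterexamples (restrictor triples failing the scope): 2.

2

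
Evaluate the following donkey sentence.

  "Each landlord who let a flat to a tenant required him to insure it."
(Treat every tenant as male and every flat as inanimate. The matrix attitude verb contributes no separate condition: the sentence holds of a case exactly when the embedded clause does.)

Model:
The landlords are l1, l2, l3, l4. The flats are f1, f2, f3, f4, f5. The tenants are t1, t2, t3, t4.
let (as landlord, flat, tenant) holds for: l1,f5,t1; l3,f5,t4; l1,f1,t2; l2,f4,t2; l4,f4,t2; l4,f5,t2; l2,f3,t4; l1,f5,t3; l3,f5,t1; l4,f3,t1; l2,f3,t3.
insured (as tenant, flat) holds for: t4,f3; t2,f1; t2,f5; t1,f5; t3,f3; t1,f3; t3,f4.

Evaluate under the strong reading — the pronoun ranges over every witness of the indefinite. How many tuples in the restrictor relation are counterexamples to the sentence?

"him" takes "a tenant" as antecedent and "it" takes "a flat"; both are donkey pronouns co-varying with the restrictor.
Strong reading: for every (l,f,t) with let(l,f,t), insured(t,f).
Restrictor triples: (l1,f1,t2)→insured(t2,f1) ✓  (l1,f5,t1)→insured(t1,f5) ✓  (l1,f5,t3)→insured(t3,f5) ✗  (l2,f3,t3)→insured(t3,f3) ✓  (l2,f3,t4)→insured(t4,f3) ✓  (l2,f4,t2)→insured(t2,f4) ✗  (l3,f5,t1)→insured(t1,f5) ✓  (l3,f5,t4)→insured(t4,f5) ✗  (l4,f3,t1)→insured(t1,f3) ✓  (l4,f4,t2)→insured(t2,f4) ✗  (l4,f5,t2)→insured(t2,f5) ✓
Counterexamples (restrictor triples failing the scope): 4.

4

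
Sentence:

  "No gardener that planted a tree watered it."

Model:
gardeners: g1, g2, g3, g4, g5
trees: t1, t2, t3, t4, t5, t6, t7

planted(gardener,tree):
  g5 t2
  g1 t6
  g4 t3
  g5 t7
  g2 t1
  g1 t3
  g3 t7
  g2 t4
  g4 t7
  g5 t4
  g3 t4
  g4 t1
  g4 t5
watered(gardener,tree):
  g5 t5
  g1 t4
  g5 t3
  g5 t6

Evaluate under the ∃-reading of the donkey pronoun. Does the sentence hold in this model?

True

"it" takes "a tree" as antecedent — a donkey pronoun bound across the clause boundary.
Truth condition: for no (g,t) with planted(g,t) does watered(g,t) hold.
Restrictor pairs — does the scope hold? (g1,t3):fails  (g1,t6):fails  (g2,t1):fails  (g2,t4):fails  (g3,t4):fails  (g3,t7):fails  (g4,t1):fails  (g4,t3):fails  (g4,t5):fails  (g4,t7):fails  (g5,t2):fails  (g5,t4):fails  (g5,t7):fails
Scope holds for no restrictor pair, so the sentence is true.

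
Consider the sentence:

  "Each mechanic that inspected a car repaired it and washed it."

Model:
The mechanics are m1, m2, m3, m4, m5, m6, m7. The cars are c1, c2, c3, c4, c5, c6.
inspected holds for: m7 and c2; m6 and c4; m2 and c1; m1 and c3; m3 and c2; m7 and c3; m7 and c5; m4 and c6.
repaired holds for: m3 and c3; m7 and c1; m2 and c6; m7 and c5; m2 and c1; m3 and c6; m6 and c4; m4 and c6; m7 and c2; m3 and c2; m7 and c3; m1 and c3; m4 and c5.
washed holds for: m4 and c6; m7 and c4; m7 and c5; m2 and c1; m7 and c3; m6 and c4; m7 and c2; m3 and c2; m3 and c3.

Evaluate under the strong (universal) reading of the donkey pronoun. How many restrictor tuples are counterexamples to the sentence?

1

"it" takes "a car" as antecedent — a donkey pronoun bound across the clause boundary.
Strong reading: for every (m,c) with inspected(m,c), repaired(m,c) ∧ washed(m,c).
Restrictor pairs: (m1,c3) ✗  (m2,c1) ✓  (m3,c2) ✓  (m4,c6) ✓  (m6,c4) ✓  (m7,c2) ✓  (m7,c3) ✓  (m7,c5) ✓
Counterexamples (restrictor pairs failing the scope): 1.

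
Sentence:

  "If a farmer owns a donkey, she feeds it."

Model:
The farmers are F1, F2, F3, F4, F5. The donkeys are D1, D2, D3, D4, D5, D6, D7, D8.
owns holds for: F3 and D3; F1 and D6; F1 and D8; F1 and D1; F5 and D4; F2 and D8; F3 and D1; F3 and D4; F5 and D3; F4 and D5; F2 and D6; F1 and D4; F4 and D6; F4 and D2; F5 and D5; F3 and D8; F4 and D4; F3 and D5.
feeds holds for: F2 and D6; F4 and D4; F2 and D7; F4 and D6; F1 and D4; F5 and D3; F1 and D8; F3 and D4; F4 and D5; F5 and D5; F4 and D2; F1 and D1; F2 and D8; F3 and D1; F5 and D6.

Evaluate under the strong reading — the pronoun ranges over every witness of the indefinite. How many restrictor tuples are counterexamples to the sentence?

5

"it" takes "a donkey" as antecedent — a donkey pronoun bound across the clause boundary.
Strong reading: for every (f,d) with owns(f,d), feeds(f,d).
Restrictor pairs: (F1,D1) ✓  (F1,D4) ✓  (F1,D6) ✗  (F1,D8) ✓  (F2,D6) ✓  (F2,D8) ✓  (F3,D1) ✓  (F3,D3) ✗  (F3,D4) ✓  (F3,D5) ✗  (F3,D8) ✗  (F4,D2) ✓  (F4,D4) ✓  (F4,D5) ✓  (F4,D6) ✓  (F5,D3) ✓  (F5,D4) ✗  (F5,D5) ✓
Counterexamples (restrictor pairs failing the scope): 5.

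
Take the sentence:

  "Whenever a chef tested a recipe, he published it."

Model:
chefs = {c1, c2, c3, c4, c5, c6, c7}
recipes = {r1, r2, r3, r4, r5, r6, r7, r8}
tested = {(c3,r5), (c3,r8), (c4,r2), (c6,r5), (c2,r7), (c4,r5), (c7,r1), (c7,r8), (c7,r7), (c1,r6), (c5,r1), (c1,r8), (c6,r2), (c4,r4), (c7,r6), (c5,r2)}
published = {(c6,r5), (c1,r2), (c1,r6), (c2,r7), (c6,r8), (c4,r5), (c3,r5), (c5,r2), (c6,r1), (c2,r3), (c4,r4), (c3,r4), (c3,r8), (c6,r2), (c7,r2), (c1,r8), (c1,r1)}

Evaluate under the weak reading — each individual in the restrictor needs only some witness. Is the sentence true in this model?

False

"it" takes "a recipe" as antecedent — a donkey pronoun bound across the clause boundary.
Weak reading: every chef c with some tested-recipe has at least one tested-recipe r such that published(c,r).
Per chef: c1:✓  c2:✓  c3:✓  c4:✓  c5:✓  c6:✓  c7:✗
c7 has no witness among its tested-recipes.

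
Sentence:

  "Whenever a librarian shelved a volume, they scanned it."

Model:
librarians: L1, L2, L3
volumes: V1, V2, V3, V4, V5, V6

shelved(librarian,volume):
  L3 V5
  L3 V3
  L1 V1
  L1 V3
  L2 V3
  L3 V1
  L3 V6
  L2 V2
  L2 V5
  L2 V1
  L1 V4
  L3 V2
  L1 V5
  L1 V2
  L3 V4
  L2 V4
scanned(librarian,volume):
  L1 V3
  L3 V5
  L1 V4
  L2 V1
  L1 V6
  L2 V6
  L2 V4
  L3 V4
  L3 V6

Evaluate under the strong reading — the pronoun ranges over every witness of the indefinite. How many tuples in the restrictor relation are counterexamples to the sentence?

"it" takes "a volume" as antecedent — a donkey pronoun bound across the clause boundary.
Strong reading: for every (l,v) with shelved(l,v), scanned(l,v).
Restrictor pairs: (L1,V1) ✗  (L1,V2) ✗  (L1,V3) ✓  (L1,V4) ✓  (L1,V5) ✗  (L2,V1) ✓  (L2,V2) ✗  (L2,V3) ✗  (L2,V4) ✓  (L2,V5) ✗  (L3,V1) ✗  (L3,V2) ✗  (L3,V3) ✗  (L3,V4) ✓  (L3,V5) ✓  (L3,V6) ✓
Counterexamples (restrictor pairs failing the scope): 9.

9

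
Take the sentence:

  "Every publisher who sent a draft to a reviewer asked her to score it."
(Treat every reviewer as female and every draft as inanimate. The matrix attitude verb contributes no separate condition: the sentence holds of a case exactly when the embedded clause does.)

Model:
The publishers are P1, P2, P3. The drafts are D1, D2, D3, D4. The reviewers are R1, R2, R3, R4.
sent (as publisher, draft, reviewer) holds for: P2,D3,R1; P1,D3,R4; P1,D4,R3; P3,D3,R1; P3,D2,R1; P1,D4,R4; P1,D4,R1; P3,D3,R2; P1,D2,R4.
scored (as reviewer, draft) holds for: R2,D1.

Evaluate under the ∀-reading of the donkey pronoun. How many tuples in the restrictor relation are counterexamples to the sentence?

9

"her" takes "a reviewer" as antecedent and "it" takes "a draft"; both are donkey pronouns co-varying with the restrictor.
Strong reading: for every (p,d,r) with sent(p,d,r), scored(r,d).
Restrictor triples: (P1,D2,R4)→scored(R4,D2) ✗  (P1,D3,R4)→scored(R4,D3) ✗  (P1,D4,R1)→scored(R1,D4) ✗  (P1,D4,R3)→scored(R3,D4) ✗  (P1,D4,R4)→scored(R4,D4) ✗  (P2,D3,R1)→scored(R1,D3) ✗  (P3,D2,R1)→scored(R1,D2) ✗  (P3,D3,R1)→scored(R1,D3) ✗  (P3,D3,R2)→scored(R2,D3) ✗
Counterexamples (restrictor triples failing the scope): 9.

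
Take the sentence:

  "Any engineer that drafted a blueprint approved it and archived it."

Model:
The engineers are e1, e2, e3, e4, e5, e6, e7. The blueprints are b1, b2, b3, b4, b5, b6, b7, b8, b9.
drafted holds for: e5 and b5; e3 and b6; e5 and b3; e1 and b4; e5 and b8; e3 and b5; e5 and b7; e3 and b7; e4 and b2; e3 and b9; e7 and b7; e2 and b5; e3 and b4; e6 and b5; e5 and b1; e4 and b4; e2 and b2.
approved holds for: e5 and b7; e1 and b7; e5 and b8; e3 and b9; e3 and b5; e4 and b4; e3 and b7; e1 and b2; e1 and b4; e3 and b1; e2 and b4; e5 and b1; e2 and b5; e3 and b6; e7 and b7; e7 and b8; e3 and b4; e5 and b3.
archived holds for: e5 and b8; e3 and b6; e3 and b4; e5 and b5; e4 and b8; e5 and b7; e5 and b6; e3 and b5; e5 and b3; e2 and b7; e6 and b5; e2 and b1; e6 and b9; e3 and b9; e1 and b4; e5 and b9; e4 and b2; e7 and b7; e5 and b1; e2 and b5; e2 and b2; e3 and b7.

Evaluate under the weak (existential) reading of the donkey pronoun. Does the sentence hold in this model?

"it" takes "a blueprint" as antecedent — a donkey pronoun bound across the clause boundary.
Weak reading: every engineer e with some drafted-blueprint has at least one drafted-blueprint b such that approved(e,b) ∧ archived(e,b).
Per engineer: e1:✓  e2:✓  e3:✓  e4:✗  e5:✓  e6:✗  e7:✓
e4 has no witness among its drafted-blueprints.

False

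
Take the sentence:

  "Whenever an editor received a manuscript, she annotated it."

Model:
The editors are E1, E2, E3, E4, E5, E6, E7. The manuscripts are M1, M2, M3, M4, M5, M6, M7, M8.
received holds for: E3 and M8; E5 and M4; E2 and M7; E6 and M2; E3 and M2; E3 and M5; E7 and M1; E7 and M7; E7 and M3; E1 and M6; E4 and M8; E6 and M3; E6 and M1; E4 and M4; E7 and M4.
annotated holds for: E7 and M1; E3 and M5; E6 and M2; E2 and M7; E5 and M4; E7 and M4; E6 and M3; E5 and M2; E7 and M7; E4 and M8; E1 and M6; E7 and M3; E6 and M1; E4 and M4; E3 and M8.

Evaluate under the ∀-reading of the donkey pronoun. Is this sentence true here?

False

"it" takes "a manuscript" as antecedent — a donkey pronoun bound across the clause boundary.
Strong reading: for every (e,m) with received(e,m), annotated(e,m).
Restrictor pairs: (E1,M6) ✓  (E2,M7) ✓  (E3,M2) ✗  (E3,M5) ✓  (E3,M8) ✓  (E4,M4) ✓  (E4,M8) ✓  (E5,M4) ✓  (E6,M1) ✓  (E6,M2) ✓  (E6,M3) ✓  (E7,M1) ✓  (E7,M3) ✓  (E7,M4) ✓  (E7,M7) ✓
Counterexample: (E3,M2) is in received but fails the scope.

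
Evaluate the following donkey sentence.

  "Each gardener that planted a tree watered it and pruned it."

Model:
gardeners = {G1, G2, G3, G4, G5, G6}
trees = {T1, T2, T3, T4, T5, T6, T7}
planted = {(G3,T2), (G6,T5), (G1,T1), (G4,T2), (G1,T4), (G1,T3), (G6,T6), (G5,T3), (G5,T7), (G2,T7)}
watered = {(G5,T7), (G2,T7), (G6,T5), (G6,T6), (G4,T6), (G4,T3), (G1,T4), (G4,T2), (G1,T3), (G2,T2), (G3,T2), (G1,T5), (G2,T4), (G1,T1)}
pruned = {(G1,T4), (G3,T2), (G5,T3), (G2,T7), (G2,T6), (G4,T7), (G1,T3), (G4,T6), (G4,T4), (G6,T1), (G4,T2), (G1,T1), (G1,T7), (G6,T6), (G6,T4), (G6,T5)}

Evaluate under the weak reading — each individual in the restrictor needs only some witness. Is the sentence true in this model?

False

"it" takes "a tree" as antecedent — a donkey pronoun bound across the clause boundary.
Weak reading: every gardener g with some planted-tree has at least one planted-tree t such that watered(g,t) ∧ pruned(g,t).
Per gardener: G1:✓  G2:✓  G3:✓  G4:✓  G5:✗  G6:✓
G5 has no witness among its planted-trees.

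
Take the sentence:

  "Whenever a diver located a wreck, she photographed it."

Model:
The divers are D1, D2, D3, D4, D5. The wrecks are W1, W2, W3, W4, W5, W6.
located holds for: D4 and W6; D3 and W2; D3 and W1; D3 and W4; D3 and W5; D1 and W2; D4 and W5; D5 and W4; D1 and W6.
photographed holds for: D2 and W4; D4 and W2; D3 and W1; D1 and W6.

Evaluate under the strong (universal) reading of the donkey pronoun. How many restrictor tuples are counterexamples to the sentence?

7

"it" takes "a wreck" as antecedent — a donkey pronoun bound across the clause boundary.
Strong reading: for every (d,w) with located(d,w), photographed(d,w).
Restrictor pairs: (D1,W2) ✗  (D1,W6) ✓  (D3,W1) ✓  (D3,W2) ✗  (D3,W4) ✗  (D3,W5) ✗  (D4,W5) ✗  (D4,W6) ✗  (D5,W4) ✗
Counterexamples (restrictor pairs failing the scope): 7.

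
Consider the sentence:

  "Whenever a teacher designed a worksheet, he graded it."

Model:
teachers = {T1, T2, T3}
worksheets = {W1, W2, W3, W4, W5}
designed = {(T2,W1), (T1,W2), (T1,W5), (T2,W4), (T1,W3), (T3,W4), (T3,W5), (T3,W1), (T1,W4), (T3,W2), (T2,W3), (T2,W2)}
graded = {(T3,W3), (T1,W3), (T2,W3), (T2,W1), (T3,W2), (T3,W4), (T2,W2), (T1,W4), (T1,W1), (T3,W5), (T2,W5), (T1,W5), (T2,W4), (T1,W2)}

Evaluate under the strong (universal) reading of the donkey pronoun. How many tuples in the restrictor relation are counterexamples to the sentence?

"it" takes "a worksheet" as antecedent — a donkey pronoun bound across the clause boundary.
Strong reading: for every (t,w) with designed(t,w), graded(t,w).
Restrictor pairs: (T1,W2) ✓  (T1,W3) ✓  (T1,W4) ✓  (T1,W5) ✓  (T2,W1) ✓  (T2,W2) ✓  (T2,W3) ✓  (T2,W4) ✓  (T3,W1) ✗  (T3,W2) ✓  (T3,W4) ✓  (T3,W5) ✓
Counterexamples (restrictor pairs failing the scope): 1.

1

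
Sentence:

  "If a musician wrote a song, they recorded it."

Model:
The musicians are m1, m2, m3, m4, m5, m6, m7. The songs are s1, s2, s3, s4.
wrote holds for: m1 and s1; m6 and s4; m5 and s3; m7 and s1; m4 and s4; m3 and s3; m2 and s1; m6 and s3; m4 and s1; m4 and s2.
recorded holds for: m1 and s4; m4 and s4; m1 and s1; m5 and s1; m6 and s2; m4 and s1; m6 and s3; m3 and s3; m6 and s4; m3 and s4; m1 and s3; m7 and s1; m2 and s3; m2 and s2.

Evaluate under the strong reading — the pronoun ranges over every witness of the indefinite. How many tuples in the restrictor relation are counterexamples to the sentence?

3

"it" takes "a song" as antecedent — a donkey pronoun bound across the clause boundary.
Strong reading: for every (m,s) with wrote(m,s), recorded(m,s).
Restrictor pairs: (m1,s1) ✓  (m2,s1) ✗  (m3,s3) ✓  (m4,s1) ✓  (m4,s2) ✗  (m4,s4) ✓  (m5,s3) ✗  (m6,s3) ✓  (m6,s4) ✓  (m7,s1) ✓
Counterexamples (restrictor pairs failing the scope): 3.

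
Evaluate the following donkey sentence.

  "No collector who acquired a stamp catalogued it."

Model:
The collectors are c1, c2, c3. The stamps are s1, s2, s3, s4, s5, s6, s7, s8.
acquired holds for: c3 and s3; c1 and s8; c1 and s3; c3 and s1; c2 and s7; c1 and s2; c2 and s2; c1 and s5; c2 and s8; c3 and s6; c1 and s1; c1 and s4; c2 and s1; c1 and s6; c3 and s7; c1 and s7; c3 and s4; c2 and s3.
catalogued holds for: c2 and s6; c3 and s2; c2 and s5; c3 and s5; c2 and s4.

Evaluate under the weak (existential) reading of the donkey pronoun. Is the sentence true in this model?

True

"it" takes "a stamp" as antecedent — a donkey pronoun bound across the clause boundary.
Truth condition: for no (c,s) with acquired(c,s) does catalogued(c,s) hold.
Restrictor pairs — does the scope hold? (c1,s1):fails  (c1,s2):fails  (c1,s3):fails  (c1,s4):fails  (c1,s5):fails  (c1,s6):fails  (c1,s7):fails  (c1,s8):fails  (c2,s1):fails  (c2,s2):fails  (c2,s3):fails  (c2,s7):fails  (c2,s8):fails  (c3,s1):fails  (c3,s3):fails  (c3,s4):fails  (c3,s6):fails  (c3,s7):fails
Scope holds for no restrictor pair, so the sentence is true.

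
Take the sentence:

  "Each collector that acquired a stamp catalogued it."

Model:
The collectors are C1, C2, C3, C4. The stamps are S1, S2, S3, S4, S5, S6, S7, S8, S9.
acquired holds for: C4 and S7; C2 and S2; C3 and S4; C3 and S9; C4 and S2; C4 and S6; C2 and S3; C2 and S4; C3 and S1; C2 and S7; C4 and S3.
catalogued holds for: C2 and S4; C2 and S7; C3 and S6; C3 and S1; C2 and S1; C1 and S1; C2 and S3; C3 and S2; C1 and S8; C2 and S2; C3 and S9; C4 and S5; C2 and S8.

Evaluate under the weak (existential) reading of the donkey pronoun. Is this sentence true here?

False

"it" takes "a stamp" as antecedent — a donkey pronoun bound across the clause boundary.
Weak reading: every collector c with some acquired-stamp has at least one acquired-stamp s such that catalogued(c,s).
Per collector: C2:✓  C3:✓  C4:✗
C4 has no witness among its acquired-stamps.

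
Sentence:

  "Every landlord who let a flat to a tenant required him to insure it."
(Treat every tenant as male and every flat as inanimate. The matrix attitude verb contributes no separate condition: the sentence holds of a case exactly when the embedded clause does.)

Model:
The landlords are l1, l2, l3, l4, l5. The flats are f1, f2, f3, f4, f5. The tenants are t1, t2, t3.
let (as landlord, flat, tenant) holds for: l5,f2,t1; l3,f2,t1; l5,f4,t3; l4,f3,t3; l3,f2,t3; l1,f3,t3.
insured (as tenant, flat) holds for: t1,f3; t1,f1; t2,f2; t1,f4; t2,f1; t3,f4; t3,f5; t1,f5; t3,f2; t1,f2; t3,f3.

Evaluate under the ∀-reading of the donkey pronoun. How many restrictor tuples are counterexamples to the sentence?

"him" takes "a tenant" as antecedent and "it" takes "a flat"; both are donkey pronouns co-varying with the restrictor.
Strong reading: for every (l,f,t) with let(l,f,t), insured(t,f).
Restrictor triples: (l1,f3,t3)→insured(t3,f3) ✓  (l3,f2,t1)→insured(t1,f2) ✓  (l3,f2,t3)→insured(t3,f2) ✓  (l4,f3,t3)→insured(t3,f3) ✓  (l5,f2,t1)→insured(t1,f2) ✓  (l5,f4,t3)→insured(t3,f4) ✓
Counterexamples (restrictor triples failing the scope): 0.

0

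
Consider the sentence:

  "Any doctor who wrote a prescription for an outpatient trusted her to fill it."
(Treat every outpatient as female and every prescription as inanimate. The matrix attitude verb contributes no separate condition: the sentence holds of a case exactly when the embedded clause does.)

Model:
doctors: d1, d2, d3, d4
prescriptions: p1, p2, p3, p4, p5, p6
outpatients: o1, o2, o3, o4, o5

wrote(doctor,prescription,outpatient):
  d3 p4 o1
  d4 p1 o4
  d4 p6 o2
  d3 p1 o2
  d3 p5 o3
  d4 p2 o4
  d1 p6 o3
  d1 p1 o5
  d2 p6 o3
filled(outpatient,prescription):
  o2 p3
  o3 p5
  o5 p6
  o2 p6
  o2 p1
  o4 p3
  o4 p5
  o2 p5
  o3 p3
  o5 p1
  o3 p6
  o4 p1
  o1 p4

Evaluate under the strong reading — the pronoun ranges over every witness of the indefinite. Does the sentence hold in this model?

False

"her" takes "an outpatient" as antecedent and "it" takes "a prescription"; both are donkey pronouns co-varying with the restrictor.
Strong reading: for every (d,p,o) with wrote(d,p,o), filled(o,p).
Restrictor triples: (d1,p1,o5)→filled(o5,p1) ✓  (d1,p6,o3)→filled(o3,p6) ✓  (d2,p6,o3)→filled(o3,p6) ✓  (d3,p1,o2)→filled(o2,p1) ✓  (d3,p4,o1)→filled(o1,p4) ✓  (d3,p5,o3)→filled(o3,p5) ✓  (d4,p1,o4)→filled(o4,p1) ✓  (d4,p2,o4)→filled(o4,p2) ✗  (d4,p6,o2)→filled(o2,p6) ✓
Counterexample: (d4,p2,o4) — filled(o4,p2) does not hold.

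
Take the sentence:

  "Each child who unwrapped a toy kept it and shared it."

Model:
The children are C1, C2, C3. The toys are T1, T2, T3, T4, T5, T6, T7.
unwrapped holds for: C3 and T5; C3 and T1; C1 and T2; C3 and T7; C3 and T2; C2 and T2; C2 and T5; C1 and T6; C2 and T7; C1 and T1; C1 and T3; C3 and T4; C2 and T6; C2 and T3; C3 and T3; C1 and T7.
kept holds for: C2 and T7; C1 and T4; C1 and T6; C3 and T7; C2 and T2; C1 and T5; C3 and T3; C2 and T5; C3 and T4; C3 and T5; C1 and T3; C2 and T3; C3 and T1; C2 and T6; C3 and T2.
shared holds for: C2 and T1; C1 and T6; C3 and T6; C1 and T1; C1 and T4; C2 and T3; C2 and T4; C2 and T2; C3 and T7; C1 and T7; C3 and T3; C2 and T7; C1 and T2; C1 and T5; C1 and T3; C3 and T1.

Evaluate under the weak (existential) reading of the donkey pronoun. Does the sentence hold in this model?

"it" takes "a toy" as antecedent — a donkey pronoun bound across the clause boundary.
Weak reading: every child c with some unwrapped-toy has at least one unwrapped-toy t such that kept(c,t) ∧ shared(c,t).
Per child: C1:✓  C2:✓  C3:✓
Every child in the restrictor has a witness.

True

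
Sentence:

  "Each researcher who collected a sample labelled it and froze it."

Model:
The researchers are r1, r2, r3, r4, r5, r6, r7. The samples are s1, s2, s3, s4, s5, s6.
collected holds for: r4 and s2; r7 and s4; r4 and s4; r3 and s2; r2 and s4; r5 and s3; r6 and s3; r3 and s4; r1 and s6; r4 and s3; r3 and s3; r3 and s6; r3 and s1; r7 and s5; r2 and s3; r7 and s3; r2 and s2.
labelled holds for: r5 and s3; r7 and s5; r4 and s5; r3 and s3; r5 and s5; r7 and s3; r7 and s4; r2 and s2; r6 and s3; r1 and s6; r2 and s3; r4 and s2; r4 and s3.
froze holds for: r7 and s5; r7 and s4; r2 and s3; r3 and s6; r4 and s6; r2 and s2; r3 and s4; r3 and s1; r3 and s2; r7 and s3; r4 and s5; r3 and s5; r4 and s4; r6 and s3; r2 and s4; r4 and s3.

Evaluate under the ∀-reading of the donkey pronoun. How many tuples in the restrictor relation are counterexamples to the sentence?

10

"it" takes "a sample" as antecedent — a donkey pronoun bound across the clause boundary.
Strong reading: for every (r,s) with collected(r,s), labelled(r,s) ∧ froze(r,s).
Restrictor pairs: (r1,s6) ✗  (r2,s2) ✓  (r2,s3) ✓  (r2,s4) ✗  (r3,s1) ✗  (r3,s2) ✗  (r3,s3) ✗  (r3,s4) ✗  (r3,s6) ✗  (r4,s2) ✗  (r4,s3) ✓  (r4,s4) ✗  (r5,s3) ✗  (r6,s3) ✓  (r7,s3) ✓  (r7,s4) ✓  (r7,s5) ✓
Counterexamples (restrictor pairs failing the scope): 10.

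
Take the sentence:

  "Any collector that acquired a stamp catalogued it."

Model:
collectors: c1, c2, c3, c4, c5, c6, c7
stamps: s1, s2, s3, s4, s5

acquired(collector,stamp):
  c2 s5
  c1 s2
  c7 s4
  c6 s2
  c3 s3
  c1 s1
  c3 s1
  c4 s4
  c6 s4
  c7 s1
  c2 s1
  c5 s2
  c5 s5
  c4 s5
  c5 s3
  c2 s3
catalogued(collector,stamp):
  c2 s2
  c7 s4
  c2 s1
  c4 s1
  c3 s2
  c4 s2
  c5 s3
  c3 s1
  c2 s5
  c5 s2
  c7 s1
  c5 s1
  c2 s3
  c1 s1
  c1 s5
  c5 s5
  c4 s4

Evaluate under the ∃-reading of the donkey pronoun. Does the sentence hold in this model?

"it" takes "a stamp" as antecedent — a donkey pronoun bound across the clause boundary.
Weak reading: every collector c with some acquired-stamp has at least one acquired-stamp s such that catalogued(c,s).
Per collector: c1:✓  c2:✓  c3:✓  c4:✓  c5:✓  c6:✗  c7:✓
c6 has no witness among its acquired-stamps.

False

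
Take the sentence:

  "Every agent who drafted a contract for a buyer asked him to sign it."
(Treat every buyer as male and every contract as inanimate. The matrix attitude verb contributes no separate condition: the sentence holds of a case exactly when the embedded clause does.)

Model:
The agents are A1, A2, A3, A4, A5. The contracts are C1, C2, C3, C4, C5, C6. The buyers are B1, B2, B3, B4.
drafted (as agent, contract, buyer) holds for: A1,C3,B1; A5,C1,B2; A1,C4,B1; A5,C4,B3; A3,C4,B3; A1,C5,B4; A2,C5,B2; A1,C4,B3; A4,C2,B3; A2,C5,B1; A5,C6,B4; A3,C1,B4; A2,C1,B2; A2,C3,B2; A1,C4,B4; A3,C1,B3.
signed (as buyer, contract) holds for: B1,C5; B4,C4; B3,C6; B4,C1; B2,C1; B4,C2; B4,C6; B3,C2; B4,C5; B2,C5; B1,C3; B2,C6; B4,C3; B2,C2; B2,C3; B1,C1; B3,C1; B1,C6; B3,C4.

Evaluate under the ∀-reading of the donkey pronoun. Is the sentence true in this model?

False

"him" takes "a buyer" as antecedent and "it" takes "a contract"; both are donkey pronouns co-varying with the restrictor.
Strong reading: for every (a,c,b) with drafted(a,c,b), signed(b,c).
Restrictor triples: (A1,C3,B1)→signed(B1,C3) ✓  (A1,C4,B1)→signed(B1,C4) ✗  (A1,C4,B3)→signed(B3,C4) ✓  (A1,C4,B4)→signed(B4,C4) ✓  (A1,C5,B4)→signed(B4,C5) ✓  (A2,C1,B2)→signed(B2,C1) ✓  (A2,C3,B2)→signed(B2,C3) ✓  (A2,C5,B1)→signed(B1,C5) ✓  (A2,C5,B2)→signed(B2,C5) ✓  (A3,C1,B3)→signed(B3,C1) ✓  (A3,C1,B4)→signed(B4,C1) ✓  (A3,C4,B3)→signed(B3,C4) ✓  (A4,C2,B3)→signed(B3,C2) ✓  (A5,C1,B2)→signed(B2,C1) ✓  (A5,C4,B3)→signed(B3,C4) ✓  (A5,C6,B4)→signed(B4,C6) ✓
Counterexample: (A1,C4,B1) — signed(B1,C4) does not hold.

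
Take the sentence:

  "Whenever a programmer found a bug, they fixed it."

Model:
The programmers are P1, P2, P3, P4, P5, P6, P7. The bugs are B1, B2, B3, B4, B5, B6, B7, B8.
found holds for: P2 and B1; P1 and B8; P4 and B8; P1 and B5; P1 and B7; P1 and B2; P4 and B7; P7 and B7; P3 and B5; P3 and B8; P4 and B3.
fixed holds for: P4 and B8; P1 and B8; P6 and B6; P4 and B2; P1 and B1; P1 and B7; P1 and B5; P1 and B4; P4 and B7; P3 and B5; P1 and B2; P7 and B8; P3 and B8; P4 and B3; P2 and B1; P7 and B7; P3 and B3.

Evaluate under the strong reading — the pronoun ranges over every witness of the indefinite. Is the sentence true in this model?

"it" takes "a bug" as antecedent — a donkey pronoun bound across the clause boundary.
Strong reading: for every (p,b) with found(p,b), fixed(p,b).
Restrictor pairs: (P1,B2) ✓  (P1,B5) ✓  (P1,B7) ✓  (P1,B8) ✓  (P2,B1) ✓  (P3,B5) ✓  (P3,B8) ✓  (P4,B3) ✓  (P4,B7) ✓  (P4,B8) ✓  (P7,B7) ✓
Every restrictor pair satisfies the scope.

True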